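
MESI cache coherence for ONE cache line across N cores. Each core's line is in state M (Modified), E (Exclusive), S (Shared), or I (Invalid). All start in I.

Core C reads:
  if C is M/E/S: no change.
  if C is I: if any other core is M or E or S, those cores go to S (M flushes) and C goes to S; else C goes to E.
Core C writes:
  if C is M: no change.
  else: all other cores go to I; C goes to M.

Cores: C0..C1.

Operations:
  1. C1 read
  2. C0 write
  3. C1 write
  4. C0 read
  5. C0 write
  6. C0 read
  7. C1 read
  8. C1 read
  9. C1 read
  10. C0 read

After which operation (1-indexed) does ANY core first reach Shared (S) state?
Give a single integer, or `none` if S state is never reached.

Op 1: C1 read [C1 read from I: no other sharers -> C1=E (exclusive)] -> [I,E]
Op 2: C0 write [C0 write: invalidate ['C1=E'] -> C0=M] -> [M,I]
Op 3: C1 write [C1 write: invalidate ['C0=M'] -> C1=M] -> [I,M]
Op 4: C0 read [C0 read from I: others=['C1=M'] -> C0=S, others downsized to S] -> [S,S]
  -> First S state at op 4; remaining ops need not be traced.

Answer: 4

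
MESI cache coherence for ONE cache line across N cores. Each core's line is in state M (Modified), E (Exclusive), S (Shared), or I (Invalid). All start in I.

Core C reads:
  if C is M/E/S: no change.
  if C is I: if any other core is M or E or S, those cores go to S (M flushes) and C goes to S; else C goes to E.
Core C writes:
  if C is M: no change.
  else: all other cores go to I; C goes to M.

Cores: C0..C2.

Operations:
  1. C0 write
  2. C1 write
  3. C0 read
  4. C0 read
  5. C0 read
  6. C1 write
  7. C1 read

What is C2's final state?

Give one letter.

Answer: I

Derivation:
Op 1: C0 write [C0 write: invalidate none -> C0=M] -> [M,I,I]
Op 2: C1 write [C1 write: invalidate ['C0=M'] -> C1=M] -> [I,M,I]
Op 3: C0 read [C0 read from I: others=['C1=M'] -> C0=S, others downsized to S] -> [S,S,I]
Op 4: C0 read [C0 read: already in S, no change] -> [S,S,I]
Op 5: C0 read [C0 read: already in S, no change] -> [S,S,I]
Op 6: C1 write [C1 write: invalidate ['C0=S'] -> C1=M] -> [I,M,I]
Op 7: C1 read [C1 read: already in M, no change] -> [I,M,I]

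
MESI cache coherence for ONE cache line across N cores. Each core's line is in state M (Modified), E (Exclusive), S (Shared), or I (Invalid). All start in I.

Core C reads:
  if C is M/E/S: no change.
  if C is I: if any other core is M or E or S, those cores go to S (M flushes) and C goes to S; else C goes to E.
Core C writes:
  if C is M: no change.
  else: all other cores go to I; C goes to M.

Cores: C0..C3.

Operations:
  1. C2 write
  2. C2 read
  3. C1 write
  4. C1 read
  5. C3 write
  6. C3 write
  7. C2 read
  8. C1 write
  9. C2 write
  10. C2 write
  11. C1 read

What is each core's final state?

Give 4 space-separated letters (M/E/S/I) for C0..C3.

Answer: I S S I

Derivation:
Op 1: C2 write [C2 write: invalidate none -> C2=M] -> [I,I,M,I]
Op 2: C2 read [C2 read: already in M, no change] -> [I,I,M,I]
Op 3: C1 write [C1 write: invalidate ['C2=M'] -> C1=M] -> [I,M,I,I]
Op 4: C1 read [C1 read: already in M, no change] -> [I,M,I,I]
Op 5: C3 write [C3 write: invalidate ['C1=M'] -> C3=M] -> [I,I,I,M]
Op 6: C3 write [C3 write: already M (modified), no change] -> [I,I,I,M]
Op 7: C2 read [C2 read from I: others=['C3=M'] -> C2=S, others downsized to S] -> [I,I,S,S]
Op 8: C1 write [C1 write: invalidate ['C2=S', 'C3=S'] -> C1=M] -> [I,M,I,I]
Op 9: C2 write [C2 write: invalidate ['C1=M'] -> C2=M] -> [I,I,M,I]
Op 10: C2 write [C2 write: already M (modified), no change] -> [I,I,M,I]
Op 11: C1 read [C1 read from I: others=['C2=M'] -> C1=S, others downsized to S] -> [I,S,S,I]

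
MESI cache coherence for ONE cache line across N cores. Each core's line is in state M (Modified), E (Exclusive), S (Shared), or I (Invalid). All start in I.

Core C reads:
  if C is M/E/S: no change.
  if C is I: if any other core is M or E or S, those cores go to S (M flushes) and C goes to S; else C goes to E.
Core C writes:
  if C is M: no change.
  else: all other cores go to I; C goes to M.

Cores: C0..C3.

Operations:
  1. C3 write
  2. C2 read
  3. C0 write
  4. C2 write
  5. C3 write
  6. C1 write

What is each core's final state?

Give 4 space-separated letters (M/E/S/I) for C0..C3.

Answer: I M I I

Derivation:
Op 1: C3 write [C3 write: invalidate none -> C3=M] -> [I,I,I,M]
Op 2: C2 read [C2 read from I: others=['C3=M'] -> C2=S, others downsized to S] -> [I,I,S,S]
Op 3: C0 write [C0 write: invalidate ['C2=S', 'C3=S'] -> C0=M] -> [M,I,I,I]
Op 4: C2 write [C2 write: invalidate ['C0=M'] -> C2=M] -> [I,I,M,I]
Op 5: C3 write [C3 write: invalidate ['C2=M'] -> C3=M] -> [I,I,I,M]
Op 6: C1 write [C1 write: invalidate ['C3=M'] -> C1=M] -> [I,M,I,I]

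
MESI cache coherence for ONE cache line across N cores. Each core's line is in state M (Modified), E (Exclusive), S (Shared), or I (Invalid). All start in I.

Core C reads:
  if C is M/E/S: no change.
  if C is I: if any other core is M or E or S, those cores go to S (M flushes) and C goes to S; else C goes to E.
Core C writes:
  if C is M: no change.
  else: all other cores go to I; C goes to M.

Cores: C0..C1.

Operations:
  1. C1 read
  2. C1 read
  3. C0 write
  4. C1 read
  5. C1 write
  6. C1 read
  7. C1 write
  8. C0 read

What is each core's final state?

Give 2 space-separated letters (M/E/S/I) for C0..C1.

Answer: S S

Derivation:
Op 1: C1 read [C1 read from I: no other sharers -> C1=E (exclusive)] -> [I,E]
Op 2: C1 read [C1 read: already in E, no change] -> [I,E]
Op 3: C0 write [C0 write: invalidate ['C1=E'] -> C0=M] -> [M,I]
Op 4: C1 read [C1 read from I: others=['C0=M'] -> C1=S, others downsized to S] -> [S,S]
Op 5: C1 write [C1 write: invalidate ['C0=S'] -> C1=M] -> [I,M]
Op 6: C1 read [C1 read: already in M, no change] -> [I,M]
Op 7: C1 write [C1 write: already M (modified), no change] -> [I,M]
Op 8: C0 read [C0 read from I: others=['C1=M'] -> C0=S, others downsized to S] -> [S,S]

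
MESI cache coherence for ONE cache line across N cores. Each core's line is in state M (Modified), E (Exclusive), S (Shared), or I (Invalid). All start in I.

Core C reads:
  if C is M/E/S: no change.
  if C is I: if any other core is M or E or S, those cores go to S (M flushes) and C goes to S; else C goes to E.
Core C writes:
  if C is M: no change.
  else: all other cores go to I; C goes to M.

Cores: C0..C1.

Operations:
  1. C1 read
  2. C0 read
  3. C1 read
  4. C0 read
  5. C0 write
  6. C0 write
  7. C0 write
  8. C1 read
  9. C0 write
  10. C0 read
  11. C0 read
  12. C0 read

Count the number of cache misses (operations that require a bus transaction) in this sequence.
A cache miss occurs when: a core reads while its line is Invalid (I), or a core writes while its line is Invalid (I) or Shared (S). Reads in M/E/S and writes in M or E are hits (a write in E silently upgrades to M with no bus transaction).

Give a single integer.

Op 1: C1 read [C1 read from I: no other sharers -> C1=E (exclusive)] -> [I,E] [MISS #1: read from I]
Op 2: C0 read [C0 read from I: others=['C1=E'] -> C0=S, others downsized to S] -> [S,S] [MISS #2: read from I]
Op 3: C1 read [C1 read: already in S, no change] -> [S,S] [hit: read from S]
Op 4: C0 read [C0 read: already in S, no change] -> [S,S] [hit: read from S]
Op 5: C0 write [C0 write: invalidate ['C1=S'] -> C0=M] -> [M,I] [MISS #3: write from S]
Op 6: C0 write [C0 write: already M (modified), no change] -> [M,I] [hit: write from M]
Op 7: C0 write [C0 write: already M (modified), no change] -> [M,I] [hit: write from M]
Op 8: C1 read [C1 read from I: others=['C0=M'] -> C1=S, others downsized to S] -> [S,S] [MISS #4: read from I]
Op 9: C0 write [C0 write: invalidate ['C1=S'] -> C0=M] -> [M,I] [MISS #5: write from S]
Op 10: C0 read [C0 read: already in M, no change] -> [M,I] [hit: read from M]
Op 11: C0 read [C0 read: already in M, no change] -> [M,I] [hit: read from M]
Op 12: C0 read [C0 read: already in M, no change] -> [M,I] [hit: read from M]

Answer: 5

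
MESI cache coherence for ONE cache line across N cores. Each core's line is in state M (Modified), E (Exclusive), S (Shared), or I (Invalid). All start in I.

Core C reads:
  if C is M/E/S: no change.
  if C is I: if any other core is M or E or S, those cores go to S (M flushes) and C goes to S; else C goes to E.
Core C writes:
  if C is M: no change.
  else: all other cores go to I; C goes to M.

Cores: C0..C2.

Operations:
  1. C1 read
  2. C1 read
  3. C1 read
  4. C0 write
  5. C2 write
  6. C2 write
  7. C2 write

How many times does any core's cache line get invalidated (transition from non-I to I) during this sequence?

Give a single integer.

Answer: 2

Derivation:
Op 1: C1 read [C1 read from I: no other sharers -> C1=E (exclusive)] -> [I,E,I] (invalidations this op: 0; running total: 0)
Op 2: C1 read [C1 read: already in E, no change] -> [I,E,I] (invalidations this op: 0; running total: 0)
Op 3: C1 read [C1 read: already in E, no change] -> [I,E,I] (invalidations this op: 0; running total: 0)
Op 4: C0 write [C0 write: invalidate ['C1=E'] -> C0=M] -> [M,I,I] (invalidations this op: 1; running total: 1)
Op 5: C2 write [C2 write: invalidate ['C0=M'] -> C2=M] -> [I,I,M] (invalidations this op: 1; running total: 2)
Op 6: C2 write [C2 write: already M (modified), no change] -> [I,I,M] (invalidations this op: 0; running total: 2)
Op 7: C2 write [C2 write: already M (modified), no change] -> [I,I,M] (invalidations this op: 0; running total: 2)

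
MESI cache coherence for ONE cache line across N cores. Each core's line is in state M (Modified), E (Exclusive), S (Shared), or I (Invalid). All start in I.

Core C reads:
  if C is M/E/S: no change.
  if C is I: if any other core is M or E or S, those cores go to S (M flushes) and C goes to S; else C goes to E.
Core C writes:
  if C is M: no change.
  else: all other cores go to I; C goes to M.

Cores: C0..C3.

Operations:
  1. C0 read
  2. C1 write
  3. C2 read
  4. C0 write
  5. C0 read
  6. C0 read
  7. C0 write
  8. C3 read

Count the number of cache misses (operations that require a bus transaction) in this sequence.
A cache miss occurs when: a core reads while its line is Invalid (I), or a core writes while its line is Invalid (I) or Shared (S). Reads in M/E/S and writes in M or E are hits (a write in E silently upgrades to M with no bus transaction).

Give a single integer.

Answer: 5

Derivation:
Op 1: C0 read [C0 read from I: no other sharers -> C0=E (exclusive)] -> [E,I,I,I] [MISS #1: read from I]
Op 2: C1 write [C1 write: invalidate ['C0=E'] -> C1=M] -> [I,M,I,I] [MISS #2: write from I]
Op 3: C2 read [C2 read from I: others=['C1=M'] -> C2=S, others downsized to S] -> [I,S,S,I] [MISS #3: read from I]
Op 4: C0 write [C0 write: invalidate ['C1=S', 'C2=S'] -> C0=M] -> [M,I,I,I] [MISS #4: write from I]
Op 5: C0 read [C0 read: already in M, no change] -> [M,I,I,I] [hit: read from M]
Op 6: C0 read [C0 read: already in M, no change] -> [M,I,I,I] [hit: read from M]
Op 7: C0 write [C0 write: already M (modified), no change] -> [M,I,I,I] [hit: write from M]
Op 8: C3 read [C3 read from I: others=['C0=M'] -> C3=S, others downsized to S] -> [S,I,I,S] [MISS #5: read from I]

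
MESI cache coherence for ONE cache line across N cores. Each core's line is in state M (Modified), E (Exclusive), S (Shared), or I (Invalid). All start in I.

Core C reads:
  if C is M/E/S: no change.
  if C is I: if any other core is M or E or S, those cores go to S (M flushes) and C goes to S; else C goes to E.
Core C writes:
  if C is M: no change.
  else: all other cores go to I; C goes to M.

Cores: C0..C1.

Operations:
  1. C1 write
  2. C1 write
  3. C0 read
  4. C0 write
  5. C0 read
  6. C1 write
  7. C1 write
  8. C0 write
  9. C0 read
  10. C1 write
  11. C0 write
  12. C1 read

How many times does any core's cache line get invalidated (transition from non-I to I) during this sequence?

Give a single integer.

Answer: 5

Derivation:
Op 1: C1 write [C1 write: invalidate none -> C1=M] -> [I,M] (invalidations this op: 0; running total: 0)
Op 2: C1 write [C1 write: already M (modified), no change] -> [I,M] (invalidations this op: 0; running total: 0)
Op 3: C0 read [C0 read from I: others=['C1=M'] -> C0=S, others downsized to S] -> [S,S] (invalidations this op: 0; running total: 0)
Op 4: C0 write [C0 write: invalidate ['C1=S'] -> C0=M] -> [M,I] (invalidations this op: 1; running total: 1)
Op 5: C0 read [C0 read: already in M, no change] -> [M,I] (invalidations this op: 0; running total: 1)
Op 6: C1 write [C1 write: invalidate ['C0=M'] -> C1=M] -> [I,M] (invalidations this op: 1; running total: 2)
Op 7: C1 write [C1 write: already M (modified), no change] -> [I,M] (invalidations this op: 0; running total: 2)
Op 8: C0 write [C0 write: invalidate ['C1=M'] -> C0=M] -> [M,I] (invalidations this op: 1; running total: 3)
Op 9: C0 read [C0 read: already in M, no change] -> [M,I] (invalidations this op: 0; running total: 3)
Op 10: C1 write [C1 write: invalidate ['C0=M'] -> C1=M] -> [I,M] (invalidations this op: 1; running total: 4)
Op 11: C0 write [C0 write: invalidate ['C1=M'] -> C0=M] -> [M,I] (invalidations this op: 1; running total: 5)
Op 12: C1 read [C1 read from I: others=['C0=M'] -> C1=S, others downsized to S] -> [S,S] (invalidations this op: 0; running total: 5)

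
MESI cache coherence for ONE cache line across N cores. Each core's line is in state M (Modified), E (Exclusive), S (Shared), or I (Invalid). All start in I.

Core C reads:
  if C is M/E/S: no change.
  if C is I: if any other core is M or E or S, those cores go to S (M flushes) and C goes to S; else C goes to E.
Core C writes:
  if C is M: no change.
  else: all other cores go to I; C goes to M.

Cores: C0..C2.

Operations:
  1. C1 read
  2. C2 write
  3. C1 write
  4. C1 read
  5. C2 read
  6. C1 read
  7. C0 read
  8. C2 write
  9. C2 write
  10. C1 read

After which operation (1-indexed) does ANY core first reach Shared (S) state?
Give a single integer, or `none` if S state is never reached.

Op 1: C1 read [C1 read from I: no other sharers -> C1=E (exclusive)] -> [I,E,I]
Op 2: C2 write [C2 write: invalidate ['C1=E'] -> C2=M] -> [I,I,M]
Op 3: C1 write [C1 write: invalidate ['C2=M'] -> C1=M] -> [I,M,I]
Op 4: C1 read [C1 read: already in M, no change] -> [I,M,I]
Op 5: C2 read [C2 read from I: others=['C1=M'] -> C2=S, others downsized to S] -> [I,S,S]
  -> First S state at op 5; remaining ops need not be traced.

Answer: 5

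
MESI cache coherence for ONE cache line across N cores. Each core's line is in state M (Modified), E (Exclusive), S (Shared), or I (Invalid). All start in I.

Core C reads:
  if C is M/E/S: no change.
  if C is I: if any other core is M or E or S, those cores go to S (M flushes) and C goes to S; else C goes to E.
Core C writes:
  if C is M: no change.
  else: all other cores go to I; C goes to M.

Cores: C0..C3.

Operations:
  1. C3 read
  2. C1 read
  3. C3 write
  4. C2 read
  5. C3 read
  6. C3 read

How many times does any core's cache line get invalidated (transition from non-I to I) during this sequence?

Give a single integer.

Op 1: C3 read [C3 read from I: no other sharers -> C3=E (exclusive)] -> [I,I,I,E] (invalidations this op: 0; running total: 0)
Op 2: C1 read [C1 read from I: others=['C3=E'] -> C1=S, others downsized to S] -> [I,S,I,S] (invalidations this op: 0; running total: 0)
Op 3: C3 write [C3 write: invalidate ['C1=S'] -> C3=M] -> [I,I,I,M] (invalidations this op: 1; running total: 1)
Op 4: C2 read [C2 read from I: others=['C3=M'] -> C2=S, others downsized to S] -> [I,I,S,S] (invalidations this op: 0; running total: 1)
Op 5: C3 read [C3 read: already in S, no change] -> [I,I,S,S] (invalidations this op: 0; running total: 1)
Op 6: C3 read [C3 read: already in S, no change] -> [I,I,S,S] (invalidations this op: 0; running total: 1)

Answer: 1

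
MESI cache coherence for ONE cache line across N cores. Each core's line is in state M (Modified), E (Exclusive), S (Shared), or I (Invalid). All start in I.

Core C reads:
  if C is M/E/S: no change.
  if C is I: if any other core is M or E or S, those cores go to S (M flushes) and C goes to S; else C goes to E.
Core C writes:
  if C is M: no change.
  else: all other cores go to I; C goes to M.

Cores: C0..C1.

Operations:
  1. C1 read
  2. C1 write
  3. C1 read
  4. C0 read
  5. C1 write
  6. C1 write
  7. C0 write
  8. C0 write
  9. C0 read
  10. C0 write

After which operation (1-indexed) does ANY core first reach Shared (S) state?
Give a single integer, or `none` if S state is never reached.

Op 1: C1 read [C1 read from I: no other sharers -> C1=E (exclusive)] -> [I,E]
Op 2: C1 write [C1 write: invalidate none -> C1=M] -> [I,M]
Op 3: C1 read [C1 read: already in M, no change] -> [I,M]
Op 4: C0 read [C0 read from I: others=['C1=M'] -> C0=S, others downsized to S] -> [S,S]
  -> First S state at op 4; remaining ops need not be traced.

Answer: 4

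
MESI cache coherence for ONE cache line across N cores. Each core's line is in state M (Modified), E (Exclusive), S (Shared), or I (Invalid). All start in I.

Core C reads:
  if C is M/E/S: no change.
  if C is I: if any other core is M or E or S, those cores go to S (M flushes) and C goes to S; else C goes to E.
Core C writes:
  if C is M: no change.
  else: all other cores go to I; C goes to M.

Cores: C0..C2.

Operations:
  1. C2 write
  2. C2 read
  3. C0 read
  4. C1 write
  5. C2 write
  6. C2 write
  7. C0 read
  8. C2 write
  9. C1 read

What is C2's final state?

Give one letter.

Answer: S

Derivation:
Op 1: C2 write [C2 write: invalidate none -> C2=M] -> [I,I,M]
Op 2: C2 read [C2 read: already in M, no change] -> [I,I,M]
Op 3: C0 read [C0 read from I: others=['C2=M'] -> C0=S, others downsized to S] -> [S,I,S]
Op 4: C1 write [C1 write: invalidate ['C0=S', 'C2=S'] -> C1=M] -> [I,M,I]
Op 5: C2 write [C2 write: invalidate ['C1=M'] -> C2=M] -> [I,I,M]
Op 6: C2 write [C2 write: already M (modified), no change] -> [I,I,M]
Op 7: C0 read [C0 read from I: others=['C2=M'] -> C0=S, others downsized to S] -> [S,I,S]
Op 8: C2 write [C2 write: invalidate ['C0=S'] -> C2=M] -> [I,I,M]
Op 9: C1 read [C1 read from I: others=['C2=M'] -> C1=S, others downsized to S] -> [I,S,S]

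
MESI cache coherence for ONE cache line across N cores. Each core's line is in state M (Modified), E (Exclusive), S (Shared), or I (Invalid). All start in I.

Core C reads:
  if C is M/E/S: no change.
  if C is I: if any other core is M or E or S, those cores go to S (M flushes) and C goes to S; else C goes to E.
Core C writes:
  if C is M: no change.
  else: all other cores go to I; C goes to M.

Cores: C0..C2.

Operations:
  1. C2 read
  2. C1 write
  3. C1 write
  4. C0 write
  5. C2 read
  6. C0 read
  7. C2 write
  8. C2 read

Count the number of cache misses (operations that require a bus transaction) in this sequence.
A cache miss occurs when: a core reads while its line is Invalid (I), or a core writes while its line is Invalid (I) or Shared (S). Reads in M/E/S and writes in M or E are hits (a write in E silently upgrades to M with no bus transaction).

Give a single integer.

Answer: 5

Derivation:
Op 1: C2 read [C2 read from I: no other sharers -> C2=E (exclusive)] -> [I,I,E] [MISS #1: read from I]
Op 2: C1 write [C1 write: invalidate ['C2=E'] -> C1=M] -> [I,M,I] [MISS #2: write from I]
Op 3: C1 write [C1 write: already M (modified), no change] -> [I,M,I] [hit: write from M]
Op 4: C0 write [C0 write: invalidate ['C1=M'] -> C0=M] -> [M,I,I] [MISS #3: write from I]
Op 5: C2 read [C2 read from I: others=['C0=M'] -> C2=S, others downsized to S] -> [S,I,S] [MISS #4: read from I]
Op 6: C0 read [C0 read: already in S, no change] -> [S,I,S] [hit: read from S]
Op 7: C2 write [C2 write: invalidate ['C0=S'] -> C2=M] -> [I,I,M] [MISS #5: write from S]
Op 8: C2 read [C2 read: already in M, no change] -> [I,I,M] [hit: read from M]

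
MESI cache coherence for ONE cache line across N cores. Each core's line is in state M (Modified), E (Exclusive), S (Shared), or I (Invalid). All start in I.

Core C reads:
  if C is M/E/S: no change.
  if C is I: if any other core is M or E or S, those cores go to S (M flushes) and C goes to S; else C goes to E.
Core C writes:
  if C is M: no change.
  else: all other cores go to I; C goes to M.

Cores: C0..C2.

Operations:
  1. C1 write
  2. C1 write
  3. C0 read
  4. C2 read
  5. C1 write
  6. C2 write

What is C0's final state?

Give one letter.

Op 1: C1 write [C1 write: invalidate none -> C1=M] -> [I,M,I]
Op 2: C1 write [C1 write: already M (modified), no change] -> [I,M,I]
Op 3: C0 read [C0 read from I: others=['C1=M'] -> C0=S, others downsized to S] -> [S,S,I]
Op 4: C2 read [C2 read from I: others=['C0=S', 'C1=S'] -> C2=S, others downsized to S] -> [S,S,S]
Op 5: C1 write [C1 write: invalidate ['C0=S', 'C2=S'] -> C1=M] -> [I,M,I]
Op 6: C2 write [C2 write: invalidate ['C1=M'] -> C2=M] -> [I,I,M]

Answer: I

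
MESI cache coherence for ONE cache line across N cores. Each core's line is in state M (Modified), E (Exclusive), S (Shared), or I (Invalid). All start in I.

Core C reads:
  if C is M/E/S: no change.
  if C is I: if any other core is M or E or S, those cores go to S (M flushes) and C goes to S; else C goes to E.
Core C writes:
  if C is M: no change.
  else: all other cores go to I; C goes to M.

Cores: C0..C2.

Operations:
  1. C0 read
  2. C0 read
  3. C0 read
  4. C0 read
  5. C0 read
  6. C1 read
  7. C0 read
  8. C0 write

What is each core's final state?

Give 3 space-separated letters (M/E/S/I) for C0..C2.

Op 1: C0 read [C0 read from I: no other sharers -> C0=E (exclusive)] -> [E,I,I]
Op 2: C0 read [C0 read: already in E, no change] -> [E,I,I]
Op 3: C0 read [C0 read: already in E, no change] -> [E,I,I]
Op 4: C0 read [C0 read: already in E, no change] -> [E,I,I]
Op 5: C0 read [C0 read: already in E, no change] -> [E,I,I]
Op 6: C1 read [C1 read from I: others=['C0=E'] -> C1=S, others downsized to S] -> [S,S,I]
Op 7: C0 read [C0 read: already in S, no change] -> [S,S,I]
Op 8: C0 write [C0 write: invalidate ['C1=S'] -> C0=M] -> [M,I,I]

Answer: M I I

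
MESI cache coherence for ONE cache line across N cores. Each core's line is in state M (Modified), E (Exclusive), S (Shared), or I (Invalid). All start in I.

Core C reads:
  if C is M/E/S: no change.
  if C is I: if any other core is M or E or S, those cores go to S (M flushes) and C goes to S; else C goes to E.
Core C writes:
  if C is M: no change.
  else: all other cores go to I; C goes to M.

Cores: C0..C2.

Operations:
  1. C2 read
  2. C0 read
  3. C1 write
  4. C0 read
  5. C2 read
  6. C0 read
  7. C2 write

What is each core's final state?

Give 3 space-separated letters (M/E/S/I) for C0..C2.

Answer: I I M

Derivation:
Op 1: C2 read [C2 read from I: no other sharers -> C2=E (exclusive)] -> [I,I,E]
Op 2: C0 read [C0 read from I: others=['C2=E'] -> C0=S, others downsized to S] -> [S,I,S]
Op 3: C1 write [C1 write: invalidate ['C0=S', 'C2=S'] -> C1=M] -> [I,M,I]
Op 4: C0 read [C0 read from I: others=['C1=M'] -> C0=S, others downsized to S] -> [S,S,I]
Op 5: C2 read [C2 read from I: others=['C0=S', 'C1=S'] -> C2=S, others downsized to S] -> [S,S,S]
Op 6: C0 read [C0 read: already in S, no change] -> [S,S,S]
Op 7: C2 write [C2 write: invalidate ['C0=S', 'C1=S'] -> C2=M] -> [I,I,M]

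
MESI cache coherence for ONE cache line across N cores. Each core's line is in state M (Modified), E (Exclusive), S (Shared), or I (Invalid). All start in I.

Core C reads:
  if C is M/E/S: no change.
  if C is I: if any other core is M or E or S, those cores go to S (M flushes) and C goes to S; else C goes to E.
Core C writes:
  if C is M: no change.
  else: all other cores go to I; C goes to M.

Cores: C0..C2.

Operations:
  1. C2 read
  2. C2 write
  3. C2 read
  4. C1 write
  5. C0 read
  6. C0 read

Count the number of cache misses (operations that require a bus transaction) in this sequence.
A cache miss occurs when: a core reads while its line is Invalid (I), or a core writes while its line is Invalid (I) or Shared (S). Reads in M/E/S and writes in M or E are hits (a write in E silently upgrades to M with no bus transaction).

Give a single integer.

Op 1: C2 read [C2 read from I: no other sharers -> C2=E (exclusive)] -> [I,I,E] [MISS #1: read from I]
Op 2: C2 write [C2 write: invalidate none -> C2=M] -> [I,I,M] [hit: write from E is a silent E->M upgrade, no bus transaction]
Op 3: C2 read [C2 read: already in M, no change] -> [I,I,M] [hit: read from M]
Op 4: C1 write [C1 write: invalidate ['C2=M'] -> C1=M] -> [I,M,I] [MISS #2: write from I]
Op 5: C0 read [C0 read from I: others=['C1=M'] -> C0=S, others downsized to S] -> [S,S,I] [MISS #3: read from I]
Op 6: C0 read [C0 read: already in S, no change] -> [S,S,I] [hit: read from S]

Answer: 3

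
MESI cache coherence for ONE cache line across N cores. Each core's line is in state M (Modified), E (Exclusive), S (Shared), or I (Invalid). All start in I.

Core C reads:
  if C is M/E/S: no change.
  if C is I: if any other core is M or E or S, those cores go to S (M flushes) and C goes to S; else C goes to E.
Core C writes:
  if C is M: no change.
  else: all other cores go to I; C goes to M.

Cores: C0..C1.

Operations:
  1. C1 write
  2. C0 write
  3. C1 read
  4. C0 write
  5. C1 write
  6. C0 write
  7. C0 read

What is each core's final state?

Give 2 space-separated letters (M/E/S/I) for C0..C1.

Op 1: C1 write [C1 write: invalidate none -> C1=M] -> [I,M]
Op 2: C0 write [C0 write: invalidate ['C1=M'] -> C0=M] -> [M,I]
Op 3: C1 read [C1 read from I: others=['C0=M'] -> C1=S, others downsized to S] -> [S,S]
Op 4: C0 write [C0 write: invalidate ['C1=S'] -> C0=M] -> [M,I]
Op 5: C1 write [C1 write: invalidate ['C0=M'] -> C1=M] -> [I,M]
Op 6: C0 write [C0 write: invalidate ['C1=M'] -> C0=M] -> [M,I]
Op 7: C0 read [C0 read: already in M, no change] -> [M,I]

Answer: M I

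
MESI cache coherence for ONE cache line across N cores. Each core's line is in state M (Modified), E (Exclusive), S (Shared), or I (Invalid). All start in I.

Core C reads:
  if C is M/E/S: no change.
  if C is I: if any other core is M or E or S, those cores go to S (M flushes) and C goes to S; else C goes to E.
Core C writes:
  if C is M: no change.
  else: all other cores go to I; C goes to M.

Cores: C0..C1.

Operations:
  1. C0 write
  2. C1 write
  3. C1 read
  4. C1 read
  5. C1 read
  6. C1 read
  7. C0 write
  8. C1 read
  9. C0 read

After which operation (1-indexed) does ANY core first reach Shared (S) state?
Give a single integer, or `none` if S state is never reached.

Op 1: C0 write [C0 write: invalidate none -> C0=M] -> [M,I]
Op 2: C1 write [C1 write: invalidate ['C0=M'] -> C1=M] -> [I,M]
Op 3: C1 read [C1 read: already in M, no change] -> [I,M]
Op 4: C1 read [C1 read: already in M, no change] -> [I,M]
Op 5: C1 read [C1 read: already in M, no change] -> [I,M]
Op 6: C1 read [C1 read: already in M, no change] -> [I,M]
Op 7: C0 write [C0 write: invalidate ['C1=M'] -> C0=M] -> [M,I]
Op 8: C1 read [C1 read from I: others=['C0=M'] -> C1=S, others downsized to S] -> [S,S]
  -> First S state at op 8; remaining ops need not be traced.

Answer: 8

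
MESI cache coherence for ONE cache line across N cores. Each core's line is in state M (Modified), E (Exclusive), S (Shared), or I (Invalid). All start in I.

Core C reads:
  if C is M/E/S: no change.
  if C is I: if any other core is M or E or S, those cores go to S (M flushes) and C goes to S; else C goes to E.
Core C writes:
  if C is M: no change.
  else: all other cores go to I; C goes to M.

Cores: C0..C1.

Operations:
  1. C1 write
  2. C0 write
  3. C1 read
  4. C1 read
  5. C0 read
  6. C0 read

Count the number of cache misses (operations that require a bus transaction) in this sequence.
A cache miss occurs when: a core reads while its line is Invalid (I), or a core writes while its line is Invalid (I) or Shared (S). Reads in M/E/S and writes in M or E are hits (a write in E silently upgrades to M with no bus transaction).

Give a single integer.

Answer: 3

Derivation:
Op 1: C1 write [C1 write: invalidate none -> C1=M] -> [I,M] [MISS #1: write from I]
Op 2: C0 write [C0 write: invalidate ['C1=M'] -> C0=M] -> [M,I] [MISS #2: write from I]
Op 3: C1 read [C1 read from I: others=['C0=M'] -> C1=S, others downsized to S] -> [S,S] [MISS #3: read from I]
Op 4: C1 read [C1 read: already in S, no change] -> [S,S] [hit: read from S]
Op 5: C0 read [C0 read: already in S, no change] -> [S,S] [hit: read from S]
Op 6: C0 read [C0 read: already in S, no change] -> [S,S] [hit: read from S]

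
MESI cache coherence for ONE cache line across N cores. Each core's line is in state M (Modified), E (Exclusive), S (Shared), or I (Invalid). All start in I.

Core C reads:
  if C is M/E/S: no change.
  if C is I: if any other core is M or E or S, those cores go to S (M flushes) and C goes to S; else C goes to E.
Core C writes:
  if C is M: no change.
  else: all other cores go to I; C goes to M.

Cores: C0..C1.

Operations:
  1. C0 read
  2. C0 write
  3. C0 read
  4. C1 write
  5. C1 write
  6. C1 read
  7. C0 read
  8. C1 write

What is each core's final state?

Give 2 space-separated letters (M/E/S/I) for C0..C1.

Op 1: C0 read [C0 read from I: no other sharers -> C0=E (exclusive)] -> [E,I]
Op 2: C0 write [C0 write: invalidate none -> C0=M] -> [M,I]
Op 3: C0 read [C0 read: already in M, no change] -> [M,I]
Op 4: C1 write [C1 write: invalidate ['C0=M'] -> C1=M] -> [I,M]
Op 5: C1 write [C1 write: already M (modified), no change] -> [I,M]
Op 6: C1 read [C1 read: already in M, no change] -> [I,M]
Op 7: C0 read [C0 read from I: others=['C1=M'] -> C0=S, others downsized to S] -> [S,S]
Op 8: C1 write [C1 write: invalidate ['C0=S'] -> C1=M] -> [I,M]

Answer: I M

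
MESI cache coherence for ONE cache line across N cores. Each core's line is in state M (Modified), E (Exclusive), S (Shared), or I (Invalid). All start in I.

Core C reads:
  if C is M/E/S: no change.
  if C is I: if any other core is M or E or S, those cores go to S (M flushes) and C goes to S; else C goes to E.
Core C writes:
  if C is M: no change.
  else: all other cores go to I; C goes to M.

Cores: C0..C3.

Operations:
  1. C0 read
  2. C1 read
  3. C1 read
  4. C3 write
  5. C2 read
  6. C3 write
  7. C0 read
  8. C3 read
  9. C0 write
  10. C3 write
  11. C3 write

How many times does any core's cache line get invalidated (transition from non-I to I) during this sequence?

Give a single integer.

Op 1: C0 read [C0 read from I: no other sharers -> C0=E (exclusive)] -> [E,I,I,I] (invalidations this op: 0; running total: 0)
Op 2: C1 read [C1 read from I: others=['C0=E'] -> C1=S, others downsized to S] -> [S,S,I,I] (invalidations this op: 0; running total: 0)
Op 3: C1 read [C1 read: already in S, no change] -> [S,S,I,I] (invalidations this op: 0; running total: 0)
Op 4: C3 write [C3 write: invalidate ['C0=S', 'C1=S'] -> C3=M] -> [I,I,I,M] (invalidations this op: 2; running total: 2)
Op 5: C2 read [C2 read from I: others=['C3=M'] -> C2=S, others downsized to S] -> [I,I,S,S] (invalidations this op: 0; running total: 2)
Op 6: C3 write [C3 write: invalidate ['C2=S'] -> C3=M] -> [I,I,I,M] (invalidations this op: 1; running total: 3)
Op 7: C0 read [C0 read from I: others=['C3=M'] -> C0=S, others downsized to S] -> [S,I,I,S] (invalidations this op: 0; running total: 3)
Op 8: C3 read [C3 read: already in S, no change] -> [S,I,I,S] (invalidations this op: 0; running total: 3)
Op 9: C0 write [C0 write: invalidate ['C3=S'] -> C0=M] -> [M,I,I,I] (invalidations this op: 1; running total: 4)
Op 10: C3 write [C3 write: invalidate ['C0=M'] -> C3=M] -> [I,I,I,M] (invalidations this op: 1; running total: 5)
Op 11: C3 write [C3 write: already M (modified), no change] -> [I,I,I,M] (invalidations this op: 0; running total: 5)

Answer: 5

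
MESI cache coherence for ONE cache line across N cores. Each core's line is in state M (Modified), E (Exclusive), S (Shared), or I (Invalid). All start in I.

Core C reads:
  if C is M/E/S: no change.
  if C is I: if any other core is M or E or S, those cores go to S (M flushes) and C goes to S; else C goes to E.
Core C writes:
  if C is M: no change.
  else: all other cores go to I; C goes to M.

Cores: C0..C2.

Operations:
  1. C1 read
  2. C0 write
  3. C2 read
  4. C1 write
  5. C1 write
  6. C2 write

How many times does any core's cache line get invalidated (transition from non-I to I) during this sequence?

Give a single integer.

Answer: 4

Derivation:
Op 1: C1 read [C1 read from I: no other sharers -> C1=E (exclusive)] -> [I,E,I] (invalidations this op: 0; running total: 0)
Op 2: C0 write [C0 write: invalidate ['C1=E'] -> C0=M] -> [M,I,I] (invalidations this op: 1; running total: 1)
Op 3: C2 read [C2 read from I: others=['C0=M'] -> C2=S, others downsized to S] -> [S,I,S] (invalidations this op: 0; running total: 1)
Op 4: C1 write [C1 write: invalidate ['C0=S', 'C2=S'] -> C1=M] -> [I,M,I] (invalidations this op: 2; running total: 3)
Op 5: C1 write [C1 write: already M (modified), no change] -> [I,M,I] (invalidations this op: 0; running total: 3)
Op 6: C2 write [C2 write: invalidate ['C1=M'] -> C2=M] -> [I,I,M] (invalidations this op: 1; running total: 4)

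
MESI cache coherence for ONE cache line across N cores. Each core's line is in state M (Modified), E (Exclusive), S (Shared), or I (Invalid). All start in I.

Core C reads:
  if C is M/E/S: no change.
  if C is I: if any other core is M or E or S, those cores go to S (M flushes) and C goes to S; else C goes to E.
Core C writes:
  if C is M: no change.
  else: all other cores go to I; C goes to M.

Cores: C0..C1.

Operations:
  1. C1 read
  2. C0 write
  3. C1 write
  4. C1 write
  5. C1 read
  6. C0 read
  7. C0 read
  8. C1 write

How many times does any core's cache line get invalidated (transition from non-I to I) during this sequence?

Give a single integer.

Op 1: C1 read [C1 read from I: no other sharers -> C1=E (exclusive)] -> [I,E] (invalidations this op: 0; running total: 0)
Op 2: C0 write [C0 write: invalidate ['C1=E'] -> C0=M] -> [M,I] (invalidations this op: 1; running total: 1)
Op 3: C1 write [C1 write: invalidate ['C0=M'] -> C1=M] -> [I,M] (invalidations this op: 1; running total: 2)
Op 4: C1 write [C1 write: already M (modified), no change] -> [I,M] (invalidations this op: 0; running total: 2)
Op 5: C1 read [C1 read: already in M, no change] -> [I,M] (invalidations this op: 0; running total: 2)
Op 6: C0 read [C0 read from I: others=['C1=M'] -> C0=S, others downsized to S] -> [S,S] (invalidations this op: 0; running total: 2)
Op 7: C0 read [C0 read: already in S, no change] -> [S,S] (invalidations this op: 0; running total: 2)
Op 8: C1 write [C1 write: invalidate ['C0=S'] -> C1=M] -> [I,M] (invalidations this op: 1; running total: 3)

Answer: 3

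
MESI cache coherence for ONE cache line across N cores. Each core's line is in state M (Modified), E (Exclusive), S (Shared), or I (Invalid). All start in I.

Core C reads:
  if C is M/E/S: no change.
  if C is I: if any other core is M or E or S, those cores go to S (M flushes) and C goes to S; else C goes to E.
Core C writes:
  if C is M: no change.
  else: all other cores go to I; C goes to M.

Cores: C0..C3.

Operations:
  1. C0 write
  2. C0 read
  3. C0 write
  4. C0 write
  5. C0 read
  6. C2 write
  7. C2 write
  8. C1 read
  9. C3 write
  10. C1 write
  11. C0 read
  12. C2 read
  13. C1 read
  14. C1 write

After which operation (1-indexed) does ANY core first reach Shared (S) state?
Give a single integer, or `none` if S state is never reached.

Answer: 8

Derivation:
Op 1: C0 write [C0 write: invalidate none -> C0=M] -> [M,I,I,I]
Op 2: C0 read [C0 read: already in M, no change] -> [M,I,I,I]
Op 3: C0 write [C0 write: already M (modified), no change] -> [M,I,I,I]
Op 4: C0 write [C0 write: already M (modified), no change] -> [M,I,I,I]
Op 5: C0 read [C0 read: already in M, no change] -> [M,I,I,I]
Op 6: C2 write [C2 write: invalidate ['C0=M'] -> C2=M] -> [I,I,M,I]
Op 7: C2 write [C2 write: already M (modified), no change] -> [I,I,M,I]
Op 8: C1 read [C1 read from I: others=['C2=M'] -> C1=S, others downsized to S] -> [I,S,S,I]
  -> First S state at op 8; remaining ops need not be traced.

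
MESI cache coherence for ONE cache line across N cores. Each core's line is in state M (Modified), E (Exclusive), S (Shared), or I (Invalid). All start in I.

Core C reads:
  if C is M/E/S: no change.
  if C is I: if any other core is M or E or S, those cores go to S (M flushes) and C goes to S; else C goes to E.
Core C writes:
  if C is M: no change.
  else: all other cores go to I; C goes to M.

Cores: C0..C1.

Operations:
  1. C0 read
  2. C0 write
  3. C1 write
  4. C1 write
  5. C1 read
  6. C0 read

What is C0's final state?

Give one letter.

Answer: S

Derivation:
Op 1: C0 read [C0 read from I: no other sharers -> C0=E (exclusive)] -> [E,I]
Op 2: C0 write [C0 write: invalidate none -> C0=M] -> [M,I]
Op 3: C1 write [C1 write: invalidate ['C0=M'] -> C1=M] -> [I,M]
Op 4: C1 write [C1 write: already M (modified), no change] -> [I,M]
Op 5: C1 read [C1 read: already in M, no change] -> [I,M]
Op 6: C0 read [C0 read from I: others=['C1=M'] -> C0=S, others downsized to S] -> [S,S]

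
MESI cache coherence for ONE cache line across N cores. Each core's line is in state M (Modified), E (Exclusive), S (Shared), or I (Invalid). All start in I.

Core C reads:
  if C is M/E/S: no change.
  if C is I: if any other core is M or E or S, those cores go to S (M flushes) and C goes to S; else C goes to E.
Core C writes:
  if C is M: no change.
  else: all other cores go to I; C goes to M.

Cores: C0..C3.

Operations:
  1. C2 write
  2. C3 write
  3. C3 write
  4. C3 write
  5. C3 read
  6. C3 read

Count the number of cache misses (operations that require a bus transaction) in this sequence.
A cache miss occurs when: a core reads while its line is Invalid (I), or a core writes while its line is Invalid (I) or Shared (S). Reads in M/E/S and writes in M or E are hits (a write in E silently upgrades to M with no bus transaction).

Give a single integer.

Op 1: C2 write [C2 write: invalidate none -> C2=M] -> [I,I,M,I] [MISS #1: write from I]
Op 2: C3 write [C3 write: invalidate ['C2=M'] -> C3=M] -> [I,I,I,M] [MISS #2: write from I]
Op 3: C3 write [C3 write: already M (modified), no change] -> [I,I,I,M] [hit: write from M]
Op 4: C3 write [C3 write: already M (modified), no change] -> [I,I,I,M] [hit: write from M]
Op 5: C3 read [C3 read: already in M, no change] -> [I,I,I,M] [hit: read from M]
Op 6: C3 read [C3 read: already in M, no change] -> [I,I,I,M] [hit: read from M]

Answer: 2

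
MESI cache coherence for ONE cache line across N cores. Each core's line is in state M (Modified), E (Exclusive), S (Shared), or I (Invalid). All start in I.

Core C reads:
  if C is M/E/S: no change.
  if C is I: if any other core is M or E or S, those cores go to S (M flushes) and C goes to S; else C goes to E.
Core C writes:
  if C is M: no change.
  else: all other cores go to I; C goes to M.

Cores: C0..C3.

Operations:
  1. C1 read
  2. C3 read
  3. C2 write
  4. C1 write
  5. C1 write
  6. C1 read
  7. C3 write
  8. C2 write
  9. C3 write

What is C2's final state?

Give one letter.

Answer: I

Derivation:
Op 1: C1 read [C1 read from I: no other sharers -> C1=E (exclusive)] -> [I,E,I,I]
Op 2: C3 read [C3 read from I: others=['C1=E'] -> C3=S, others downsized to S] -> [I,S,I,S]
Op 3: C2 write [C2 write: invalidate ['C1=S', 'C3=S'] -> C2=M] -> [I,I,M,I]
Op 4: C1 write [C1 write: invalidate ['C2=M'] -> C1=M] -> [I,M,I,I]
Op 5: C1 write [C1 write: already M (modified), no change] -> [I,M,I,I]
Op 6: C1 read [C1 read: already in M, no change] -> [I,M,I,I]
Op 7: C3 write [C3 write: invalidate ['C1=M'] -> C3=M] -> [I,I,I,M]
Op 8: C2 write [C2 write: invalidate ['C3=M'] -> C2=M] -> [I,I,M,I]
Op 9: C3 write [C3 write: invalidate ['C2=M'] -> C3=M] -> [I,I,I,M]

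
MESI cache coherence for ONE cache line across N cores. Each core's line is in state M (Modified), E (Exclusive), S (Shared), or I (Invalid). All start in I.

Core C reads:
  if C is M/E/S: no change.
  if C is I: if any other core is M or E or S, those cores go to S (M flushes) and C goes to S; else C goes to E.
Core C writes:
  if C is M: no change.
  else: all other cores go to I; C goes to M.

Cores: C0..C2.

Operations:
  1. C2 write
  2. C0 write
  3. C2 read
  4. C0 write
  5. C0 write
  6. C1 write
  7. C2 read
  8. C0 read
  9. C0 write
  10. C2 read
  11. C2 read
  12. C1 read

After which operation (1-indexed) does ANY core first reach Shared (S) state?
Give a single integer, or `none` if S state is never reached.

Op 1: C2 write [C2 write: invalidate none -> C2=M] -> [I,I,M]
Op 2: C0 write [C0 write: invalidate ['C2=M'] -> C0=M] -> [M,I,I]
Op 3: C2 read [C2 read from I: others=['C0=M'] -> C2=S, others downsized to S] -> [S,I,S]
  -> First S state at op 3; remaining ops need not be traced.

Answer: 3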